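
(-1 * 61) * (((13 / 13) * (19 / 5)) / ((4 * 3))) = -1159 / 60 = -19.32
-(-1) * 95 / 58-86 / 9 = -4133 / 522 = -7.92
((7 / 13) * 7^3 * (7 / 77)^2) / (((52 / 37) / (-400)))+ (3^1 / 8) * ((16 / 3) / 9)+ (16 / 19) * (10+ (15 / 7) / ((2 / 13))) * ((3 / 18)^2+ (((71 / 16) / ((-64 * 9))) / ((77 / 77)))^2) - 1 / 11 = -12524139481079617 / 28874778476544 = -433.74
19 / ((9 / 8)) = 152 / 9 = 16.89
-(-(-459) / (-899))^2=-0.26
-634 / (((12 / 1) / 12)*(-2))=317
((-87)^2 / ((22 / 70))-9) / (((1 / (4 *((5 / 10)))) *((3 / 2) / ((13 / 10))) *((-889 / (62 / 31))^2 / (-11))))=-9180288 / 3951605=-2.32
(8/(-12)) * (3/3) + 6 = 16/3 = 5.33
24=24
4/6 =2/3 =0.67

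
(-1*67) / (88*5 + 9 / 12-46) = -268 / 1579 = -0.17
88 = 88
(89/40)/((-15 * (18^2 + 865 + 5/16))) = -0.00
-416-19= -435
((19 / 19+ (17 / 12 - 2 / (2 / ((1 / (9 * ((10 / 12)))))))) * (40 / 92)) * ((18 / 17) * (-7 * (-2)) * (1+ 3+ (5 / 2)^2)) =117957 / 782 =150.84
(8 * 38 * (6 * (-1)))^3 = -6068404224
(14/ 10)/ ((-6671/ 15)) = -0.00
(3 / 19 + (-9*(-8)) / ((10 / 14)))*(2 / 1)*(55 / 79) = 211002 / 1501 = 140.57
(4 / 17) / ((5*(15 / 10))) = 8 / 255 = 0.03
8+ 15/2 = 31/2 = 15.50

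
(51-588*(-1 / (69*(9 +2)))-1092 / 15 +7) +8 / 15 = -51202 / 3795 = -13.49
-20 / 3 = -6.67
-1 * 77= -77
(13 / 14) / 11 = 13 / 154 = 0.08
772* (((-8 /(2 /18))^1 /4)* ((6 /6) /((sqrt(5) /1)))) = -13896* sqrt(5) /5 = -6214.48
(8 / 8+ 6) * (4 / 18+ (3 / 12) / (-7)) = 47 / 36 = 1.31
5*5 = 25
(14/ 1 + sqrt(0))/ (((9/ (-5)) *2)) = -35/ 9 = -3.89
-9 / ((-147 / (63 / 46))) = 27 / 322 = 0.08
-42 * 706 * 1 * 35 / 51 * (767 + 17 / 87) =-23090111240 / 1479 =-15611975.15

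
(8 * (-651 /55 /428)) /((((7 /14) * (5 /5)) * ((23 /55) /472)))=-1229088 /2461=-499.43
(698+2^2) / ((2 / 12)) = 4212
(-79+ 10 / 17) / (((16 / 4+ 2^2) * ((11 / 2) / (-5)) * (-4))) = -6665 / 2992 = -2.23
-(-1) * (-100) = -100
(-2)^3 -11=-19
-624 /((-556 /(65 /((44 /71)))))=179985 /1529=117.71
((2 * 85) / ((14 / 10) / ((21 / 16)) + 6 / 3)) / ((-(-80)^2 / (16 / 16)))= -51 / 5888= -0.01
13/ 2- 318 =-623/ 2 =-311.50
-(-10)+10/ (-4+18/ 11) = 5.77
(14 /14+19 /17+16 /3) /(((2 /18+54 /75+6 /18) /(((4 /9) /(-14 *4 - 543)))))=-0.00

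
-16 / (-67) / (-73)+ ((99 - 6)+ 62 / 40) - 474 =-37118119 / 97820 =-379.45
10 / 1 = 10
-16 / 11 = -1.45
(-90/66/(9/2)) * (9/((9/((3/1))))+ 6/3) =-50/33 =-1.52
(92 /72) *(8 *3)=92 /3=30.67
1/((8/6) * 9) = 1/12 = 0.08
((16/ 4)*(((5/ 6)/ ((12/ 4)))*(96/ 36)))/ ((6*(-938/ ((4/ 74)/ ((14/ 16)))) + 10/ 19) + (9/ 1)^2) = -0.00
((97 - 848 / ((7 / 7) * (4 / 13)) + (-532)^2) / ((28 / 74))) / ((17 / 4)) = 20747010 / 119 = 174344.62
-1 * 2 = -2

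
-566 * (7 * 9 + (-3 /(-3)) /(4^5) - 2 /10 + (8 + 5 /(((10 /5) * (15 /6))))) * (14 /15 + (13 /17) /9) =-81044622797 /1958400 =-41383.08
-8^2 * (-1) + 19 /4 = 275 /4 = 68.75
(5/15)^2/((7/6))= 2/21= 0.10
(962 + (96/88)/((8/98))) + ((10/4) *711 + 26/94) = 2846747/1034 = 2753.14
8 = 8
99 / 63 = 1.57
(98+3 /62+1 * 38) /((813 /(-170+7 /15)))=-4290041 /151218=-28.37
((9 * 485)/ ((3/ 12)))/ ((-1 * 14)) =-8730/ 7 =-1247.14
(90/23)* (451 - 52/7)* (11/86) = 66825/301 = 222.01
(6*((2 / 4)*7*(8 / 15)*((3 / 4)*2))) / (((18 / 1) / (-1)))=-14 / 15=-0.93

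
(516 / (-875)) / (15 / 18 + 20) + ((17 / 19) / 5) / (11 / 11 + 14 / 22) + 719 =26898125543 / 37406250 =719.08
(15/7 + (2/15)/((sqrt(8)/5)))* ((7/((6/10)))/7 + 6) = 23* sqrt(2)/18 + 115/7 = 18.24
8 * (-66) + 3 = -525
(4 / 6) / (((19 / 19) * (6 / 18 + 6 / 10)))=5 / 7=0.71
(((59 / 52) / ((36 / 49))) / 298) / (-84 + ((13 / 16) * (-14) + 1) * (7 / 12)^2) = -1652 / 27902485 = -0.00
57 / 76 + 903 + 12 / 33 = 39781 / 44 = 904.11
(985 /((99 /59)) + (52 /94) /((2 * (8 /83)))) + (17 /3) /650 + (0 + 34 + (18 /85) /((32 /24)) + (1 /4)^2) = 256716252707 /411325200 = 624.12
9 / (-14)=-9 / 14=-0.64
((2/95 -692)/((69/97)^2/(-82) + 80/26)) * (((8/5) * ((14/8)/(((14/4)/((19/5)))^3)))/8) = -25055366331736/248220678125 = -100.94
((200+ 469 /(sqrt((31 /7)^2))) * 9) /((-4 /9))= -6194.54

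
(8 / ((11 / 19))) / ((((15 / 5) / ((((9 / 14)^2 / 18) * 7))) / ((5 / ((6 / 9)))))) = 855 / 154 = 5.55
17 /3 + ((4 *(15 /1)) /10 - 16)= -4.33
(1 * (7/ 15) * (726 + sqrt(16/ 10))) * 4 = 56 * sqrt(10)/ 75 + 6776/ 5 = 1357.56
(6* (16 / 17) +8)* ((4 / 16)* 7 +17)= 4350 / 17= 255.88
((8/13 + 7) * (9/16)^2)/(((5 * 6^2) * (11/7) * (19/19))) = 567/66560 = 0.01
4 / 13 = 0.31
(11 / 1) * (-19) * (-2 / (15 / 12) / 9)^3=107008 / 91125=1.17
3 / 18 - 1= -5 / 6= -0.83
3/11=0.27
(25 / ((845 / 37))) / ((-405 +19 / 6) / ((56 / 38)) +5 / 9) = -0.00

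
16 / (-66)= -8 / 33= -0.24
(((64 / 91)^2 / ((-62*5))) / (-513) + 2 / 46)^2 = 433636498740050761 / 229360891440977048025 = 0.00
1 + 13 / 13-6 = -4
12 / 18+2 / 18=7 / 9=0.78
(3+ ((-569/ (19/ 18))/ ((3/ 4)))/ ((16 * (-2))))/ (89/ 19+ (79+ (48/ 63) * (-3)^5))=-4515/ 17992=-0.25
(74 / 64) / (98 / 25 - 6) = -0.56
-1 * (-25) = 25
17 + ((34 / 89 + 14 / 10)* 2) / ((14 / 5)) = 11384 / 623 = 18.27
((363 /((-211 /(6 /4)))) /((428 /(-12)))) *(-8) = -13068 /22577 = -0.58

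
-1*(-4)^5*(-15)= -15360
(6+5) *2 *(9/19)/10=99/95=1.04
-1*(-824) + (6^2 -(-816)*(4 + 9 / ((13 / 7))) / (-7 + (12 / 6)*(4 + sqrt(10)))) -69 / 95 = 10824039 / 16055 + 62560*sqrt(10) / 169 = 1844.79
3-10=-7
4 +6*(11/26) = 85/13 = 6.54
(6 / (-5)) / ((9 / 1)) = -2 / 15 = -0.13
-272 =-272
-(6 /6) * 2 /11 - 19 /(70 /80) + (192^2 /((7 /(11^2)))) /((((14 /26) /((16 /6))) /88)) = 149683950054 /539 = 277706771.90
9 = 9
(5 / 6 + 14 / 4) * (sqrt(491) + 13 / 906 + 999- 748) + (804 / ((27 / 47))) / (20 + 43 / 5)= 13 * sqrt(491) / 3 + 441791881 / 388674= 1232.68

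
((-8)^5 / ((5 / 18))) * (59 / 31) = -34799616 / 155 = -224513.65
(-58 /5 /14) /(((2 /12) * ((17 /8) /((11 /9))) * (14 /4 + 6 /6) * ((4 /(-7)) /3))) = 2552 /765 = 3.34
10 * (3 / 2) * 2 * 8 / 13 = 240 / 13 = 18.46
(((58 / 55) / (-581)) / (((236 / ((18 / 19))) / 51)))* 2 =-26622 / 35821555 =-0.00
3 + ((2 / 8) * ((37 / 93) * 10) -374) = -68821 / 186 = -370.01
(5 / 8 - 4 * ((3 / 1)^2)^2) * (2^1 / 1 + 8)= -12935 / 4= -3233.75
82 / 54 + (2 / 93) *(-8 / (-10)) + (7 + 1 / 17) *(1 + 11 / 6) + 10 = 131977 / 4185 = 31.54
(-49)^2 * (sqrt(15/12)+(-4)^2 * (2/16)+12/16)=2401 * sqrt(5)/2+26411/4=9287.15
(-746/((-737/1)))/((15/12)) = 2984/3685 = 0.81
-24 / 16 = -1.50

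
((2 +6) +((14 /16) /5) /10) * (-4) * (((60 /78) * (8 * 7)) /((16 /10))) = -22449 /26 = -863.42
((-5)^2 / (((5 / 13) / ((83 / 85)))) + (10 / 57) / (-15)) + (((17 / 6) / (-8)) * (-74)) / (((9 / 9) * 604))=891992701 / 14046624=63.50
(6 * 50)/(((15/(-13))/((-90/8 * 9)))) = 26325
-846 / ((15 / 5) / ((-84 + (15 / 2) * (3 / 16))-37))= 539607 / 16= 33725.44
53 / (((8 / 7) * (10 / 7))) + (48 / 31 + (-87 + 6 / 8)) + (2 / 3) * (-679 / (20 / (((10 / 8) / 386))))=-52.31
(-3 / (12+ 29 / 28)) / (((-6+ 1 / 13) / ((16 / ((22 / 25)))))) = 6240 / 8833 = 0.71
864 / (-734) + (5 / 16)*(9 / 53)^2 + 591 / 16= 35.77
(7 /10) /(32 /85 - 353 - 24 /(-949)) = -16133 /8126382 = -0.00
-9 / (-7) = 9 / 7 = 1.29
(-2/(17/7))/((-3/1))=14/51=0.27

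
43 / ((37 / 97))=4171 / 37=112.73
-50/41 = -1.22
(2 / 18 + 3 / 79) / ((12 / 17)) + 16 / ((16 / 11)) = 47827 / 4266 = 11.21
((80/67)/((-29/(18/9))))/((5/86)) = -2752/1943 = -1.42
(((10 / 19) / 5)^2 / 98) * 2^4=32 / 17689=0.00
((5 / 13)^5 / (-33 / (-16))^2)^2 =640000000000 / 163489280512057929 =0.00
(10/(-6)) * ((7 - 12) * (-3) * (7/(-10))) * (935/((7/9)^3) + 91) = 1782070/49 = 36368.78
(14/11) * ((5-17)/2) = -84/11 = -7.64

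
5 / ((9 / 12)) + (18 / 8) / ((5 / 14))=389 / 30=12.97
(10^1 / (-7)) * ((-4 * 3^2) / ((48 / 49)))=105 / 2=52.50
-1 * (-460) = 460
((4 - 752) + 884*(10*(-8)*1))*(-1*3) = 214404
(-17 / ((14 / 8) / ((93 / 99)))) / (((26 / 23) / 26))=-48484 / 231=-209.89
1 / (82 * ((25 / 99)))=99 / 2050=0.05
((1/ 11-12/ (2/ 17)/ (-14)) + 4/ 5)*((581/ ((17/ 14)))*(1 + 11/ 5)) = 58527616/ 4675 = 12519.28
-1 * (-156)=156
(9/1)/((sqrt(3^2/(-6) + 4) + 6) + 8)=28/43 - sqrt(10)/43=0.58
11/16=0.69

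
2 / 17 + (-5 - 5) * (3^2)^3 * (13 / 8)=-11846.13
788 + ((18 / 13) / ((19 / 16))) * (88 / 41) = 8005420 / 10127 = 790.50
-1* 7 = -7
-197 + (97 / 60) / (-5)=-59197 / 300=-197.32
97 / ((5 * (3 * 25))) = 97 / 375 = 0.26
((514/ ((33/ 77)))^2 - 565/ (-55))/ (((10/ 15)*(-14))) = -142402661/ 924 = -154115.43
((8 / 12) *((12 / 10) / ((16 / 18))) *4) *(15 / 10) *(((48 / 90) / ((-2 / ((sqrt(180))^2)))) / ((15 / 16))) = -6912 / 25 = -276.48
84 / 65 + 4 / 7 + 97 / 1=44983 / 455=98.86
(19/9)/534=19/4806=0.00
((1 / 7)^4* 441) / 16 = 9 / 784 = 0.01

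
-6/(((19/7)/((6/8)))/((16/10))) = -252/95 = -2.65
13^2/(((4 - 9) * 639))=-169/3195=-0.05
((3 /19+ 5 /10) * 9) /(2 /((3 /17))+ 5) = 675 /1862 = 0.36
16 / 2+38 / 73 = 622 / 73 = 8.52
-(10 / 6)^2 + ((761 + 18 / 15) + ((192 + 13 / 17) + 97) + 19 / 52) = 41751191 / 39780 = 1049.55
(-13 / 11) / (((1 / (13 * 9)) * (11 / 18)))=-27378 / 121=-226.26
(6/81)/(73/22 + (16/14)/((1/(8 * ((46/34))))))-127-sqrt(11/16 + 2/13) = -140827223/1108917-5 * sqrt(91)/52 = -127.91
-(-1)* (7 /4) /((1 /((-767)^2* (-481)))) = -1980769063 /4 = -495192265.75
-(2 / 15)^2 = -4 / 225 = -0.02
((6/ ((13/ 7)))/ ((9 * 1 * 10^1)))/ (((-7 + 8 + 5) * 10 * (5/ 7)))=49/ 58500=0.00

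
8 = 8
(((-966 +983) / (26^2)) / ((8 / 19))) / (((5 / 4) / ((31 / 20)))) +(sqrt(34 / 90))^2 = 549797 / 1216800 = 0.45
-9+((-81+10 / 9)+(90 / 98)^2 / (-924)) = -591612475 / 6655572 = -88.89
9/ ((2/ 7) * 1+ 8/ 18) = 567/ 46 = 12.33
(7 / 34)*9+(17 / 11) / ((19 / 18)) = 23571 / 7106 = 3.32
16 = 16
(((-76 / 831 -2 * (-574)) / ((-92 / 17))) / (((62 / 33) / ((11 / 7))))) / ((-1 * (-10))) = -245274623 / 13825070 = -17.74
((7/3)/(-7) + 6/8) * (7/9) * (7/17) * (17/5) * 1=49/108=0.45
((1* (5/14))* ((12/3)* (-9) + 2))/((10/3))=-51/14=-3.64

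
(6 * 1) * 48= 288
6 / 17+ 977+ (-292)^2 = 1466103 / 17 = 86241.35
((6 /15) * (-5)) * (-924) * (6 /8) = 1386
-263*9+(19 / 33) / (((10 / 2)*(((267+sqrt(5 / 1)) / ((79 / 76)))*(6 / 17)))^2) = -54297823032847352897 / 22939511236646400 - 160524761*sqrt(5) / 7646503745548800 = -2367.00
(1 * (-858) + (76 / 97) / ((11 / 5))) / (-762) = 1.13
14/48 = 7/24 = 0.29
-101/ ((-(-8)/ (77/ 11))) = -707/ 8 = -88.38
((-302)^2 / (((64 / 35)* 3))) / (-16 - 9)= -159607 / 240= -665.03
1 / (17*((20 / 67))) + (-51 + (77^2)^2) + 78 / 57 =227088325513 / 6460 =35152991.57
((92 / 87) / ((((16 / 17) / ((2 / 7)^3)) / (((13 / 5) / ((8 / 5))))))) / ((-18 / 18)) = -0.04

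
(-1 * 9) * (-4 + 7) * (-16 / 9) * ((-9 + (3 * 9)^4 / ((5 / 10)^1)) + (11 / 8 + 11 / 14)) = 357126054 / 7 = 51018007.71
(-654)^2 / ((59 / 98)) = 41916168 / 59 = 710443.53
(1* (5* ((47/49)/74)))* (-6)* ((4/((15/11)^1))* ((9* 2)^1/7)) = -37224/12691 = -2.93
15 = 15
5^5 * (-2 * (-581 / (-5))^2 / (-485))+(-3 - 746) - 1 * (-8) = 16806173 / 97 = 173259.52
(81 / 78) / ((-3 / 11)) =-99 / 26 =-3.81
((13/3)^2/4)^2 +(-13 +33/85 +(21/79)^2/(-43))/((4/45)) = -708698996905/5912573616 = -119.86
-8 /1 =-8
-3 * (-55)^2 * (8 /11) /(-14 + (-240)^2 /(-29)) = 95700 /29003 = 3.30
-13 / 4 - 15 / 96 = -109 / 32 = -3.41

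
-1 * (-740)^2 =-547600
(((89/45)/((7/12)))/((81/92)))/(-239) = -32752/2032695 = -0.02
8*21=168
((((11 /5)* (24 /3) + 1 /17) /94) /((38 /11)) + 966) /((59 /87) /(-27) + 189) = 36262802601 /7093553960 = 5.11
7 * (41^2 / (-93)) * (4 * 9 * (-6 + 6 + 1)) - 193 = -147187 / 31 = -4747.97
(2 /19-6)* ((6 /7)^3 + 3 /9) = -15856 /2793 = -5.68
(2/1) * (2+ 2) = 8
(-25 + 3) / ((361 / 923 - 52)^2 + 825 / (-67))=-627871673 / 75663202325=-0.01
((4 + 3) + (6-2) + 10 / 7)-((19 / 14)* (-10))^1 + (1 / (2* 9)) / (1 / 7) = 475 / 18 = 26.39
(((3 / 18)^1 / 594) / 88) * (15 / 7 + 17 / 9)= 127 / 9879408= 0.00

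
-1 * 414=-414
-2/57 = -0.04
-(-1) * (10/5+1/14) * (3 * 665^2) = 5496225/2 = 2748112.50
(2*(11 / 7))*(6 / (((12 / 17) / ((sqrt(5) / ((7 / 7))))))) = 187*sqrt(5) / 7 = 59.73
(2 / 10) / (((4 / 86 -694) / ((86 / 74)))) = -1849 / 5520400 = -0.00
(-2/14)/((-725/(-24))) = -24/5075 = -0.00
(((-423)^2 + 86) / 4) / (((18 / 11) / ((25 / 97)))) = 49229125 / 6984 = 7048.84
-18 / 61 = -0.30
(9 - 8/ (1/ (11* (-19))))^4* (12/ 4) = 23954775687363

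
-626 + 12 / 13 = -8126 / 13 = -625.08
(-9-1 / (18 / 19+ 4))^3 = -647214625 / 830584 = -779.23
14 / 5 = 2.80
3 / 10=0.30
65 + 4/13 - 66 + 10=121/13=9.31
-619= -619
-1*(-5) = 5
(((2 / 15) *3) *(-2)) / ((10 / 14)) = -28 / 25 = -1.12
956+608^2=370620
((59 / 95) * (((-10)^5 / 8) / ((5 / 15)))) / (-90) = 14750 / 57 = 258.77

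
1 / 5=0.20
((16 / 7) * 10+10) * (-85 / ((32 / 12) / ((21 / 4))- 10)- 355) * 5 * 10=-51733750 / 91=-568502.75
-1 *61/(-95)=61/95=0.64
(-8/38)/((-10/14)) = 28/95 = 0.29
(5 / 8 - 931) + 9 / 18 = -7439 / 8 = -929.88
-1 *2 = -2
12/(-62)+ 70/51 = 1864/1581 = 1.18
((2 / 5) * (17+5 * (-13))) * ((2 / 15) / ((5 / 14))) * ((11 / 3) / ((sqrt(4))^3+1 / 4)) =-3584 / 1125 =-3.19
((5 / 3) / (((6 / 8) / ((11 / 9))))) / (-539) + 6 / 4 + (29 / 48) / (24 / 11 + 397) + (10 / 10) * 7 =2369208461 / 278846064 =8.50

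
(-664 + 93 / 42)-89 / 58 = -134654 / 203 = -663.32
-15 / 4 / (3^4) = -5 / 108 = -0.05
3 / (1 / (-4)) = -12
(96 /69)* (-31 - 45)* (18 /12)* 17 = -62016 /23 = -2696.35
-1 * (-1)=1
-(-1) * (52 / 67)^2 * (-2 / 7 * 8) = -43264 / 31423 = -1.38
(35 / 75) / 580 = 7 / 8700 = 0.00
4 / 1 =4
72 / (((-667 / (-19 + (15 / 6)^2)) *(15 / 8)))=2448 / 3335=0.73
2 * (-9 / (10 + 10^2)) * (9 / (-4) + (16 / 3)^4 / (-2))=131801 / 1980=66.57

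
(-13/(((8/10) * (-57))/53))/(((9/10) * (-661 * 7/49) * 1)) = -120575/678186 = -0.18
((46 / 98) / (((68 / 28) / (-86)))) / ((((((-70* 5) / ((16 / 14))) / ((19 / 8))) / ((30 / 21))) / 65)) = 488566 / 40817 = 11.97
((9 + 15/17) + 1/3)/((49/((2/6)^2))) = 521/22491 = 0.02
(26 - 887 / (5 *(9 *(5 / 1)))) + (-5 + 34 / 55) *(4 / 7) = 19.55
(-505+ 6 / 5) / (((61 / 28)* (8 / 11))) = -193963 / 610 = -317.97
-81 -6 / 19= -1545 / 19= -81.32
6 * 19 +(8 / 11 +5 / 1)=1317 / 11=119.73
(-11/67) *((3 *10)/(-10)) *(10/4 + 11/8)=1023/536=1.91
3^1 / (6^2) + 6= 73 / 12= 6.08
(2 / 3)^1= 2 / 3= 0.67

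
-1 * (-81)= 81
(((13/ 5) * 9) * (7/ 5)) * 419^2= 143784459/ 25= 5751378.36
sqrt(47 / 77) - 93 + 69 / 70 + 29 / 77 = -70561 / 770 + sqrt(3619) / 77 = -90.86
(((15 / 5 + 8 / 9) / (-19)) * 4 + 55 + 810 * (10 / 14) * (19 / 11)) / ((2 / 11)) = 13871855 / 2394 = 5794.43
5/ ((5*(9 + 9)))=1/ 18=0.06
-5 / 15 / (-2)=1 / 6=0.17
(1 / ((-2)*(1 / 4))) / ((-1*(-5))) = -2 / 5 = -0.40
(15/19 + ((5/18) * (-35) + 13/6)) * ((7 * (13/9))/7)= -15041/1539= -9.77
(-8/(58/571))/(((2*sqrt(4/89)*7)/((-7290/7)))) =4162590*sqrt(89)/1421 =27635.32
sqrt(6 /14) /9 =sqrt(21) /63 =0.07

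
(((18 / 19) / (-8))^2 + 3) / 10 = 17409 / 57760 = 0.30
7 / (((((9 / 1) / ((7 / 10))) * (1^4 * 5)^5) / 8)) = 196 / 140625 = 0.00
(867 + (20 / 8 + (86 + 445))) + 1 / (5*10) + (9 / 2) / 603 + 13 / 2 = 2356771 / 1675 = 1407.03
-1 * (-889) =889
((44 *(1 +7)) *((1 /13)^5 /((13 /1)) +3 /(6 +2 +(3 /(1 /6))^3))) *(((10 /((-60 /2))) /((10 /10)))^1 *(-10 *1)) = 637395748 /1057071171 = 0.60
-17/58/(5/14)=-119/145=-0.82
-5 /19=-0.26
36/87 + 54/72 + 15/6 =425/116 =3.66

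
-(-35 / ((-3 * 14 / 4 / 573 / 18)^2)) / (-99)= -26266320 / 77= -341121.04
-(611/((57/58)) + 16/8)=-35552/57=-623.72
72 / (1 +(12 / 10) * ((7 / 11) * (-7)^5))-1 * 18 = -12709062 / 705839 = -18.01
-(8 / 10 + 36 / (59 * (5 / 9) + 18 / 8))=-11524 / 6305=-1.83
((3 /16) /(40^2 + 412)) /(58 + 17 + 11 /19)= 57 /46227712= 0.00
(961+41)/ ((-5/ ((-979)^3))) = 940190366478/ 5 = 188038073295.60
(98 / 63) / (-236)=-7 / 1062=-0.01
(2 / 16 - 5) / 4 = -39 / 32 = -1.22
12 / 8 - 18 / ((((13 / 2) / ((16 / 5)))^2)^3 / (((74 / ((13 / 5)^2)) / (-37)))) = 1606804513203 / 1019663401250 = 1.58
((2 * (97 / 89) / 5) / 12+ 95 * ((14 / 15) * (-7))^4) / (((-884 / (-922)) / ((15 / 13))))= 143806634483207 / 690381900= 208300.12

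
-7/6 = -1.17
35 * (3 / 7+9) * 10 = 3300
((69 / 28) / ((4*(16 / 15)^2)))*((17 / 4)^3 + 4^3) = 19980675 / 262144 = 76.22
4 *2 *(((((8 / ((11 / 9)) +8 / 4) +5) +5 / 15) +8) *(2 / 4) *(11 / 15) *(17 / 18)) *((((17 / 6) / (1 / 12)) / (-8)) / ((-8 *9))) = 104329 / 29160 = 3.58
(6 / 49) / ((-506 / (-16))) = 48 / 12397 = 0.00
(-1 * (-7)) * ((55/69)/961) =385/66309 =0.01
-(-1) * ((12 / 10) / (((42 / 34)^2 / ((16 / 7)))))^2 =85525504 / 26471025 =3.23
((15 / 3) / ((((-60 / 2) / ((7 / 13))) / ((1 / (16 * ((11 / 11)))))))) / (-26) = 7 / 32448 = 0.00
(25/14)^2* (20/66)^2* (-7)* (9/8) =-2.31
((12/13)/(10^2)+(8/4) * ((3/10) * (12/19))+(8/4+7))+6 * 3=169122/6175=27.39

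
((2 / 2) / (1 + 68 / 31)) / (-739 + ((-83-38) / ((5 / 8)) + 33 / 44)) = -620 / 1845063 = -0.00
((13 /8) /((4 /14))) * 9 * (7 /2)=5733 /32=179.16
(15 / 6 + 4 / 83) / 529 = 423 / 87814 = 0.00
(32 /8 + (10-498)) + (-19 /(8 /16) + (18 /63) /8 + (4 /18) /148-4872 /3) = -20008957 /9324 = -2145.96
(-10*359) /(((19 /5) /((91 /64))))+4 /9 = -7348093 /5472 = -1342.85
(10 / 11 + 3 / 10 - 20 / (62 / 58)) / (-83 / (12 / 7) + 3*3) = 358062 / 806465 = 0.44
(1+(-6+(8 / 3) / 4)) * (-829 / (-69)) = -10777 / 207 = -52.06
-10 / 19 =-0.53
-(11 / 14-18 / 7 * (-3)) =-17 / 2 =-8.50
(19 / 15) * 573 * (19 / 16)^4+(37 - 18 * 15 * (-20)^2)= -106519.72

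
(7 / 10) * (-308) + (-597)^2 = 1780967 / 5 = 356193.40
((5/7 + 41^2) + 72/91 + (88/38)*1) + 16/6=8753000/5187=1687.49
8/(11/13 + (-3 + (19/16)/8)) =-3.99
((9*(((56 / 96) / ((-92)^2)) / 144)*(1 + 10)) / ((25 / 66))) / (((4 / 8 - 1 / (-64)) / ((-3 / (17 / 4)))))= -77 / 449650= -0.00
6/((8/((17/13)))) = 51/52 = 0.98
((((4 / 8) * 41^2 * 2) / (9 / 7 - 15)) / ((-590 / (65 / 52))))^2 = 138462289 / 2053177344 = 0.07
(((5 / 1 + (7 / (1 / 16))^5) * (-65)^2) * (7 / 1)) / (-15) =-34747503530285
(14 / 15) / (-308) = -1 / 330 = -0.00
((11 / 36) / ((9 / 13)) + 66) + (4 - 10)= 19583 / 324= 60.44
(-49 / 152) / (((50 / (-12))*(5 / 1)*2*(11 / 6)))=441 / 104500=0.00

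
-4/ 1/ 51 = -0.08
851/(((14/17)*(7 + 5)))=14467/168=86.11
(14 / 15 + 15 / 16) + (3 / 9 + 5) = 1729 / 240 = 7.20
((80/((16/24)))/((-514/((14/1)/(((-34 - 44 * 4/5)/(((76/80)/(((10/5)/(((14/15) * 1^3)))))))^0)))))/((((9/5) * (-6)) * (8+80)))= 175/50886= 0.00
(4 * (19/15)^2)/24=361/1350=0.27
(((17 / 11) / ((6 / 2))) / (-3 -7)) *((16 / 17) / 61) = -8 / 10065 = -0.00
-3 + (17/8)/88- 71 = -73.98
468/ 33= 14.18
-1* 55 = -55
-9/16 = -0.56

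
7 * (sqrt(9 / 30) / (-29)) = -7 * sqrt(30) / 290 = -0.13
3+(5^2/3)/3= 52/9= 5.78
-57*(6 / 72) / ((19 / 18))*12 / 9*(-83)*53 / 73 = 26394 / 73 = 361.56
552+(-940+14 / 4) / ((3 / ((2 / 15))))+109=27872 / 45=619.38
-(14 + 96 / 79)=-1202 / 79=-15.22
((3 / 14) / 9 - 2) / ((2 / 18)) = -249 / 14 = -17.79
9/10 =0.90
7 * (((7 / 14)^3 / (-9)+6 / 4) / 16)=749 / 1152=0.65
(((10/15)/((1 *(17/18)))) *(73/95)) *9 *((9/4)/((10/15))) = 16.48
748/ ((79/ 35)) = 26180/ 79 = 331.39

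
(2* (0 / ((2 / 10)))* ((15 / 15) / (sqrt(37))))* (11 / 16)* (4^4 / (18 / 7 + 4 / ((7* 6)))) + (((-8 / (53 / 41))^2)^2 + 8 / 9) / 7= 104231977352 / 497100303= 209.68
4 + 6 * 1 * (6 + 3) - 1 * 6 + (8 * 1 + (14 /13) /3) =2354 /39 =60.36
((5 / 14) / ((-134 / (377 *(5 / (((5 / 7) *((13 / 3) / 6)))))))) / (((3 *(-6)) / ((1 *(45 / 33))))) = 2175 / 2948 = 0.74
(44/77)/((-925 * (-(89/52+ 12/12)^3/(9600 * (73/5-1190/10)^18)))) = 645733206787095767010037200000000000.00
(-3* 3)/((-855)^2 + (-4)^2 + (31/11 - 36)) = -0.00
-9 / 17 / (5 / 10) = -18 / 17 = -1.06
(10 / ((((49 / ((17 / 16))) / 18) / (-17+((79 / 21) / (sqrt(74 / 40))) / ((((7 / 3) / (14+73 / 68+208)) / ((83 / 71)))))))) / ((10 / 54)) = -70227 / 196+3452791617* sqrt(185) / 7208488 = 6156.66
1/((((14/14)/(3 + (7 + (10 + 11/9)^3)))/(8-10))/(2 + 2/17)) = -8300728/1377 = -6028.12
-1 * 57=-57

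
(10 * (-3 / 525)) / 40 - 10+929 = 643299 / 700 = 919.00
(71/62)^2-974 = -3739015/3844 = -972.69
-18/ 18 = -1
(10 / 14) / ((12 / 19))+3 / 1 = 347 / 84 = 4.13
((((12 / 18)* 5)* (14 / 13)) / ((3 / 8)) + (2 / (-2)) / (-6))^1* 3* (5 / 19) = 11395 / 1482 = 7.69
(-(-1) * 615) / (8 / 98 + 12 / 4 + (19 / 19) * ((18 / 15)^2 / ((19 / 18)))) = 14314125 / 103477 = 138.33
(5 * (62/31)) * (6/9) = 20/3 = 6.67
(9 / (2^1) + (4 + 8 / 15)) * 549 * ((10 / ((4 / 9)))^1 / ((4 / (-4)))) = -446337 / 4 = -111584.25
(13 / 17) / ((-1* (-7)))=13 / 119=0.11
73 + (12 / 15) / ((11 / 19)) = 4091 / 55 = 74.38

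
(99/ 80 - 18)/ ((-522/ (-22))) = -1639/ 2320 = -0.71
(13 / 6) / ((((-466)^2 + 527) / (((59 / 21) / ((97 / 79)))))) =60593 / 2660521626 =0.00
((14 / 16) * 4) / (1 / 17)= 119 / 2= 59.50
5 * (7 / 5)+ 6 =13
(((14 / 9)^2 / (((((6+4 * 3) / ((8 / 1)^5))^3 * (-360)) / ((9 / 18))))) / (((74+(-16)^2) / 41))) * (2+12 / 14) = -631119674343424 / 87687765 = -7197351.58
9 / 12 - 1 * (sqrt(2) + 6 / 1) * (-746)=746 * sqrt(2) + 17907 / 4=5531.75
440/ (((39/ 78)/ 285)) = 250800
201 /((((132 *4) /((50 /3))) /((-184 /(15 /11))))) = -856.11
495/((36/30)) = 825/2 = 412.50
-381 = -381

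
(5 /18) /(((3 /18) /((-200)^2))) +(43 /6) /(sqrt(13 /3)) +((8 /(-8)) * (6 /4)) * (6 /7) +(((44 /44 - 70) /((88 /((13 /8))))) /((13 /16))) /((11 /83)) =66656.99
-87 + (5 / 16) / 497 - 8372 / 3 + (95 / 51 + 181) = -1092882865 / 405552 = -2694.80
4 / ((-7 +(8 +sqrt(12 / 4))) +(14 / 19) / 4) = -2280 / 769 +5776 * sqrt(3) / 2307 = 1.37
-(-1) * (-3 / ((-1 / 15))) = 45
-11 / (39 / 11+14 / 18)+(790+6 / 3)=789.46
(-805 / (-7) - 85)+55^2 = 3055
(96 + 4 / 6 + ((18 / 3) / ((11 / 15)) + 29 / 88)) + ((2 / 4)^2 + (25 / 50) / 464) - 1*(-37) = 4361749 / 30624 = 142.43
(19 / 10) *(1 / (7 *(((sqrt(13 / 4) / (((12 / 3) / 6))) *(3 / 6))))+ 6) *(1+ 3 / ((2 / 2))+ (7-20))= -513 / 5-228 *sqrt(13) / 455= -104.41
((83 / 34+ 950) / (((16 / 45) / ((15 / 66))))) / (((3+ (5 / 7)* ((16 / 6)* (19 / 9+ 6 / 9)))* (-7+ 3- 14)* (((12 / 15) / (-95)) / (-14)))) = -508757169375 / 75015424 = -6782.03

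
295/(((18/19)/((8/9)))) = 22420/81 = 276.79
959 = 959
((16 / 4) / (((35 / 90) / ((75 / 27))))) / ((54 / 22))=2200 / 189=11.64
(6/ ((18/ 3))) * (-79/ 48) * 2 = -79/ 24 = -3.29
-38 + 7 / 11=-411 / 11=-37.36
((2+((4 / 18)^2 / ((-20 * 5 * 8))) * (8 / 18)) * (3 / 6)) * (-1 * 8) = -145798 / 18225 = -8.00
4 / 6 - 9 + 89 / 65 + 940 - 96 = 163222 / 195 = 837.04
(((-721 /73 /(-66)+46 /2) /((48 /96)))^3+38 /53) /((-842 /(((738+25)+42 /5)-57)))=-131339081980453140122 /1559690294838885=-84208.44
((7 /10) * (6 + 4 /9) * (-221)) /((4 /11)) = -493493 /180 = -2741.63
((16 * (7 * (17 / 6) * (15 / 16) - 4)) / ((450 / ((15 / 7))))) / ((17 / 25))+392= 393.64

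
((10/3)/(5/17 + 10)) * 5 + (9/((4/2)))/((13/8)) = 1198/273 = 4.39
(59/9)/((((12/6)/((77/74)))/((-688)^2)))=537600448/333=1614415.76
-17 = -17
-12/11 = -1.09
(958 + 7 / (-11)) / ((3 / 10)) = 105310 / 33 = 3191.21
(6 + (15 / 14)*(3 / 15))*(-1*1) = -87 / 14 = -6.21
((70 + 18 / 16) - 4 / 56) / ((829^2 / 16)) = 7958 / 4810687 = 0.00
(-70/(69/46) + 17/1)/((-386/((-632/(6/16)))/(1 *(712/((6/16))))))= -1281554432/5211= -245932.53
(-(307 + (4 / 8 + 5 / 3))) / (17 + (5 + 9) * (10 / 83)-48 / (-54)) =-65985 / 4178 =-15.79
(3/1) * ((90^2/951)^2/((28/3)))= 16402500/703423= 23.32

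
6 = 6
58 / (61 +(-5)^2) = 29 / 43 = 0.67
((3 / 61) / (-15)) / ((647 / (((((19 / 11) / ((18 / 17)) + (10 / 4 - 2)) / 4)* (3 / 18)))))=-211 / 468867960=-0.00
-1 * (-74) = 74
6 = 6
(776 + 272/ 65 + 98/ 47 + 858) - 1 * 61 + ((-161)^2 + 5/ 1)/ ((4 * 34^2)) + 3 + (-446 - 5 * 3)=7959309413/ 7063160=1126.88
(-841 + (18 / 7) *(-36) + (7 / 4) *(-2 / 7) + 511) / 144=-5923 / 2016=-2.94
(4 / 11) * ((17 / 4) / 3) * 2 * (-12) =-136 / 11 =-12.36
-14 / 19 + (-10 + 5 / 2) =-313 / 38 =-8.24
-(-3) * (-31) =-93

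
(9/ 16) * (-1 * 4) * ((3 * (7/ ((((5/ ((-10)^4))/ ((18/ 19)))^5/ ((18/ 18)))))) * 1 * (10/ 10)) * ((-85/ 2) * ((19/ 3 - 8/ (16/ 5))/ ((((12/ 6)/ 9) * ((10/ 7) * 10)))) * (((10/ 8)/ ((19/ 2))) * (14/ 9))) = 570185174664000000000000000/ 47045881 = 12119768246321075377.46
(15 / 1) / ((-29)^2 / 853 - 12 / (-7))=89565 / 16123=5.56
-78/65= -6/5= -1.20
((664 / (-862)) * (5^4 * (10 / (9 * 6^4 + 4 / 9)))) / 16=-466875 / 18098552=-0.03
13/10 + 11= 123/10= 12.30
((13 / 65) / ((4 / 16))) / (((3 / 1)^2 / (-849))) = -75.47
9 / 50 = 0.18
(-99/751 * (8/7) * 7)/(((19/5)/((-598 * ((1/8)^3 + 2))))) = 151705125/456608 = 332.24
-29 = -29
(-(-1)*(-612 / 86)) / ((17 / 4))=-72 / 43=-1.67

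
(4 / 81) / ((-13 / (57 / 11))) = -76 / 3861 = -0.02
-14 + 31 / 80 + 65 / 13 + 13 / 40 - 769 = -62183 / 80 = -777.29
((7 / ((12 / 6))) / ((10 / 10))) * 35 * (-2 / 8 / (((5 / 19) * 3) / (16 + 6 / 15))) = -38171 / 60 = -636.18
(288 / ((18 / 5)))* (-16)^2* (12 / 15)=16384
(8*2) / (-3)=-16 / 3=-5.33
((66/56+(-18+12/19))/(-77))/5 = 0.04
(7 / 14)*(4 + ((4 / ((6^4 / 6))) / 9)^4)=223154201665 / 111577100832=2.00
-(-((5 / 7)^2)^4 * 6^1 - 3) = 19638153 / 5764801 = 3.41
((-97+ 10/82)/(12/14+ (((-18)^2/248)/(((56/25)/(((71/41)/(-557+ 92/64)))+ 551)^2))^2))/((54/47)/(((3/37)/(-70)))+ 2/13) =13124617230088424642916752674739/115165267747973461948707517416041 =0.11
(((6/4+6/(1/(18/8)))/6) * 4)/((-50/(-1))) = 1/5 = 0.20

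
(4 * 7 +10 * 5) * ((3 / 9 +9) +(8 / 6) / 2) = 780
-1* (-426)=426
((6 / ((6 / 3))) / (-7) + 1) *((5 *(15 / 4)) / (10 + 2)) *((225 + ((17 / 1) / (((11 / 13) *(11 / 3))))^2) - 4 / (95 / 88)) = 873891995 / 3894506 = 224.39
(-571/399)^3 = -186169411/63521199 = -2.93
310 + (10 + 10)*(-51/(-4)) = 565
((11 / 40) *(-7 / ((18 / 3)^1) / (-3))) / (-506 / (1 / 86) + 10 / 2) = -77 / 31327920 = -0.00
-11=-11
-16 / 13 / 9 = -16 / 117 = -0.14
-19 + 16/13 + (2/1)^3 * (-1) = -335/13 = -25.77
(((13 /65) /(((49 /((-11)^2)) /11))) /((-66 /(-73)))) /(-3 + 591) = 8833 /864360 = 0.01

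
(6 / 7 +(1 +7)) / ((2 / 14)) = 62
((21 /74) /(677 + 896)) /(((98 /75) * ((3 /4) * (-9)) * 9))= -25 /10999989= -0.00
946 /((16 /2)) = 473 /4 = 118.25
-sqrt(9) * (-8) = 24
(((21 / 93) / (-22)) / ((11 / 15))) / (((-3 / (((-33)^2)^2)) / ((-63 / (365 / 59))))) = -255012219 / 4526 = -56343.84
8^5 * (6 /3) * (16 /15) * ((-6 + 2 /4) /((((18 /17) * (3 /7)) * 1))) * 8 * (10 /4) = -16945505.98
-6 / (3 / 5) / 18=-5 / 9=-0.56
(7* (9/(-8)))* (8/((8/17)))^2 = -18207/8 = -2275.88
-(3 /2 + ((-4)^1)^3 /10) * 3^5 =11907 /10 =1190.70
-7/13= -0.54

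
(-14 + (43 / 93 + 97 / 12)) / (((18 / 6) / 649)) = -1316821 / 1116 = -1179.95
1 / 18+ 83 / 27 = 169 / 54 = 3.13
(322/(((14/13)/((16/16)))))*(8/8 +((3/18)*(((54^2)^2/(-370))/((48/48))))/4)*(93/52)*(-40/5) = 757043436/185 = 4092126.68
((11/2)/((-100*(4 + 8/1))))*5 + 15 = 7189/480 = 14.98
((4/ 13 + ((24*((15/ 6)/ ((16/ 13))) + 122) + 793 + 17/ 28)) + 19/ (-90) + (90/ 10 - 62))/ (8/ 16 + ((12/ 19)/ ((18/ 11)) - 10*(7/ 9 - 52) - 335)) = 141831314/ 27715415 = 5.12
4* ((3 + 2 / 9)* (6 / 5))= 232 / 15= 15.47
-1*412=-412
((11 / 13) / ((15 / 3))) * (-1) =-11 / 65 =-0.17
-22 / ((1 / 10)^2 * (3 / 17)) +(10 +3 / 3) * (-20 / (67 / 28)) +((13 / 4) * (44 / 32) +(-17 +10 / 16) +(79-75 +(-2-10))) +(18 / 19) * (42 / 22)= -12576.70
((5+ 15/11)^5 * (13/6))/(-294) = -76.91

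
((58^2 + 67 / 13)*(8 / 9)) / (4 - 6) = -175196 / 117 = -1497.40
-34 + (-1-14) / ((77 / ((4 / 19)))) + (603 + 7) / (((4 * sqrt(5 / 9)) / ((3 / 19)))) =-49802 / 1463 + 549 * sqrt(5) / 38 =-1.74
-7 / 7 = -1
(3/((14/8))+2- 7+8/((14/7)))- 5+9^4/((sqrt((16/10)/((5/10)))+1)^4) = 873321945/102487- 55112400 * sqrt(5)/14641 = 104.17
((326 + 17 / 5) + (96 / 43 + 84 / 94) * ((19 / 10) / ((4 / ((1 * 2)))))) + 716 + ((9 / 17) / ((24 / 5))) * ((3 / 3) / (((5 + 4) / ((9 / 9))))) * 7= 864522979 / 824568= 1048.46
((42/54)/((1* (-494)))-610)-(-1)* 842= 1031465/4446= 232.00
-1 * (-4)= 4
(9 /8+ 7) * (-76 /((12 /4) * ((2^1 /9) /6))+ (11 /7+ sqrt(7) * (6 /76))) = -310505 /56+ 195 * sqrt(7) /304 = -5543.04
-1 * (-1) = 1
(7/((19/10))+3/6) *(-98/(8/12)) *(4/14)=-3339/19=-175.74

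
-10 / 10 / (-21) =1 / 21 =0.05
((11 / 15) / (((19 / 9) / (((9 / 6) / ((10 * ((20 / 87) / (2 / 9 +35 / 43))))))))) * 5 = 383757 / 326800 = 1.17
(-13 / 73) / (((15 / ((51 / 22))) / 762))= -84201 / 4015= -20.97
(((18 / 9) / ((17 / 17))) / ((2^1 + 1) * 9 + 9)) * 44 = 22 / 9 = 2.44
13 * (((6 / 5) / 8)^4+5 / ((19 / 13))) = 135220007 / 3040000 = 44.48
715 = 715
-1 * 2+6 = 4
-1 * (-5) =5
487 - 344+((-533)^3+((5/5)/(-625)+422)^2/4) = -236523083339999/1562500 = -151374773.34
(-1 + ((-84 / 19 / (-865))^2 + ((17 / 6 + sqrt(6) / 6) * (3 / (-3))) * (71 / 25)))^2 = 1040965534187 * sqrt(6) / 121549151250 + 43697986342774991843 / 525304752696724500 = 104.16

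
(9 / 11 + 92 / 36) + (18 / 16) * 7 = 8909 / 792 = 11.25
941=941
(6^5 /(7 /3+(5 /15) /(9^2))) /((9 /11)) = 288684 /71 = 4065.97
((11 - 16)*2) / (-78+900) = -5 / 411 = -0.01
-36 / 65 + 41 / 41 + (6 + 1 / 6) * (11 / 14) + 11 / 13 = 33511 / 5460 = 6.14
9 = 9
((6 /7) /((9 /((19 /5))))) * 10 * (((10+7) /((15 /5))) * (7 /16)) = 323 /36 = 8.97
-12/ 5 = -2.40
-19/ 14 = -1.36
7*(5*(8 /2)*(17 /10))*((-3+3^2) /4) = 357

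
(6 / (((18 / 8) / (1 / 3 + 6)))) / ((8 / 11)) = 209 / 9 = 23.22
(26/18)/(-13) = -1/9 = -0.11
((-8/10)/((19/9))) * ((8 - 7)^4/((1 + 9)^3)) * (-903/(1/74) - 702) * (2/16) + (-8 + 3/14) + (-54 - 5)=-21142747/332500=-63.59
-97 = -97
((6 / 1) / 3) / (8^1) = 1 / 4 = 0.25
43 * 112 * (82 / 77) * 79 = 4456864 / 11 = 405169.45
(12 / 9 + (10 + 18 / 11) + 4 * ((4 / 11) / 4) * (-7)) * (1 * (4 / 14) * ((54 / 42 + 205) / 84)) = 7.31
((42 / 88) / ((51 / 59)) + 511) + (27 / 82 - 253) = 7939375 / 30668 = 258.88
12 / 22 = 6 / 11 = 0.55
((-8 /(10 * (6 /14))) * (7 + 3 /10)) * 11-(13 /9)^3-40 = -3515731 /18225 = -192.91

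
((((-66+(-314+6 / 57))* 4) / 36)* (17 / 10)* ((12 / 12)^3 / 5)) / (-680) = 401 / 19000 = 0.02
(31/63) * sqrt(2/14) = 31 * sqrt(7)/441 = 0.19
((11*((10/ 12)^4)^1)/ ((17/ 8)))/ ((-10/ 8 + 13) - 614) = -1250/ 301563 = -0.00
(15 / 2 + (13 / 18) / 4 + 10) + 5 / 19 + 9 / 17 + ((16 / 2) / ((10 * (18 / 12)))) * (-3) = 1962007 / 116280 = 16.87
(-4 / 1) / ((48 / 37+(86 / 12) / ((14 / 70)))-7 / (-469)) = -59496 / 552503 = -0.11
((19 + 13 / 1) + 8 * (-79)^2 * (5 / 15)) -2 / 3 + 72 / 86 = 16674.84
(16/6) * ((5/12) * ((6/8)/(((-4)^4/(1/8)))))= 5/12288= 0.00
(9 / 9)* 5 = 5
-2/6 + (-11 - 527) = -1615/3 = -538.33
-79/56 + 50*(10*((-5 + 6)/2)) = 13921/56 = 248.59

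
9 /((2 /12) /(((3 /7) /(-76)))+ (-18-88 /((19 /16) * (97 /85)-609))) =-6085287 /32056436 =-0.19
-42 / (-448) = 3 / 32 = 0.09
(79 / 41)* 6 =474 / 41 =11.56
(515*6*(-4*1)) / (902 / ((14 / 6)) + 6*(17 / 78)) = -1124760 / 35297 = -31.87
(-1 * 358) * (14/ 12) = -1253/ 3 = -417.67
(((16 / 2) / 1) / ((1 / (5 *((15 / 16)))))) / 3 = 25 / 2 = 12.50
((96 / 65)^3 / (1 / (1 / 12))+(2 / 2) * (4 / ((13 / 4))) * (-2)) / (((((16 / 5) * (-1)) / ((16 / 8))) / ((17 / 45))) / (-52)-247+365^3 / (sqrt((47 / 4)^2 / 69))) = -1157242194652288 * sqrt(69) / 150682034235962495611033-112199422180064 / 244858305633439055367928625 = -0.00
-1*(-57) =57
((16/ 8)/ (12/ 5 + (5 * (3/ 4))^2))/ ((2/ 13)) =1040/ 1317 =0.79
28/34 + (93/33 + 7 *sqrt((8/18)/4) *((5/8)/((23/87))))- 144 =-134.84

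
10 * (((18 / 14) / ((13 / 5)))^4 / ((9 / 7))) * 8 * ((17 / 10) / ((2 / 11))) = 34.79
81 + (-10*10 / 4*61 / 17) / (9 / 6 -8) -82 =2829 / 221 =12.80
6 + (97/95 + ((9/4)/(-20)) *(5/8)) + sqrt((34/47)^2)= 4385927/571520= 7.67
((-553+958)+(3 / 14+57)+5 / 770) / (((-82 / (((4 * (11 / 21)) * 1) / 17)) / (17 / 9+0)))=-1.31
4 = 4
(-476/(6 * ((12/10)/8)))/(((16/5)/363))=-359975/6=-59995.83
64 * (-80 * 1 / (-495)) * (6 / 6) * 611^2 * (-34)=-12997543936 / 99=-131288322.59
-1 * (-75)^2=-5625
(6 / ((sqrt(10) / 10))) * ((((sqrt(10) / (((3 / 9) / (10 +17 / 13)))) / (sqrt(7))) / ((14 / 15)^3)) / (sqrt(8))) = 455625 * sqrt(14) / 5096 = 334.54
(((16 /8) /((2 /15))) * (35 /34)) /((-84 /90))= -1125 /68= -16.54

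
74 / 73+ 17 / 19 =2647 / 1387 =1.91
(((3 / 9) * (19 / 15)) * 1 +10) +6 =739 / 45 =16.42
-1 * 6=-6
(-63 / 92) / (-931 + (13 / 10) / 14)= 2205 / 2997521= 0.00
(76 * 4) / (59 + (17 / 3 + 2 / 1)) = 114 / 25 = 4.56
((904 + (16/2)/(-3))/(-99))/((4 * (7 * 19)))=-676/39501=-0.02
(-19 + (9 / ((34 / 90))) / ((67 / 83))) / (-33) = -11974 / 37587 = -0.32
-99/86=-1.15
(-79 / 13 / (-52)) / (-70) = -79 / 47320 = -0.00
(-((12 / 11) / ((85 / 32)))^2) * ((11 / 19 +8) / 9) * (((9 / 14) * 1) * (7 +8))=-1.55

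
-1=-1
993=993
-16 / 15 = -1.07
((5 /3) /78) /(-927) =-5 /216918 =-0.00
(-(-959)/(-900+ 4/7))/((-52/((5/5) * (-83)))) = -557179/327392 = -1.70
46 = 46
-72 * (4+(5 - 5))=-288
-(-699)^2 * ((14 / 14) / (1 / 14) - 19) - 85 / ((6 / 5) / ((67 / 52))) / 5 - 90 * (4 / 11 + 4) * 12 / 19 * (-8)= 159431672425 / 65208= 2444971.05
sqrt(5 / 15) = sqrt(3) / 3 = 0.58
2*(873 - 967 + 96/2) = -92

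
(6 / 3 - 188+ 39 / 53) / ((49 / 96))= -942624 / 2597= -362.97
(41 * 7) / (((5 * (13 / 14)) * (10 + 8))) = 2009 / 585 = 3.43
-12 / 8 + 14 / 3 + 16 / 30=37 / 10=3.70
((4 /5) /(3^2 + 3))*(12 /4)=1 /5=0.20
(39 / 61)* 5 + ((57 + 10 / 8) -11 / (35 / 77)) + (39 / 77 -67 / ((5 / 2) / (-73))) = 187330753 / 93940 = 1994.15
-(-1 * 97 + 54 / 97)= 9355 / 97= 96.44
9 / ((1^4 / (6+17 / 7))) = 531 / 7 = 75.86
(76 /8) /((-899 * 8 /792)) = -1.05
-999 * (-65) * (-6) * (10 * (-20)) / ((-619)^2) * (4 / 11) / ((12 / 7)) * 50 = 9090900000 / 4214771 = 2156.91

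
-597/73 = -8.18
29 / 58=1 / 2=0.50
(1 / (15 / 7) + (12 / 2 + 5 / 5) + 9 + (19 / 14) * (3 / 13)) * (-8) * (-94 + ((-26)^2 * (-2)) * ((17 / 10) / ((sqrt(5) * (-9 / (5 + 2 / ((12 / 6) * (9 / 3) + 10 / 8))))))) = 17224184 / 1365 - 2753670608 * sqrt(5) / 76125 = -68266.87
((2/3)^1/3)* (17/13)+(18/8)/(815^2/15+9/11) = 198774541/683898696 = 0.29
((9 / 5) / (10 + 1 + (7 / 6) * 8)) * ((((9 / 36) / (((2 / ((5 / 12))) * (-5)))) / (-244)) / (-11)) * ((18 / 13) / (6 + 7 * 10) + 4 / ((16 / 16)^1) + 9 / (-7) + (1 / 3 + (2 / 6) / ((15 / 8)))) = -504739 / 452926073600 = -0.00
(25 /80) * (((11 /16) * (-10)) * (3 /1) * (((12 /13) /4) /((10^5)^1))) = -99 /6656000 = -0.00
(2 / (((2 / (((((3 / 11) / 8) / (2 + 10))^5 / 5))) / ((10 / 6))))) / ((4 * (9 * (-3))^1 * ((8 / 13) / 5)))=-65 / 14007102754258944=-0.00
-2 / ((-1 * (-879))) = -2 / 879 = -0.00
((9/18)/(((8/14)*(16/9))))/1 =63/128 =0.49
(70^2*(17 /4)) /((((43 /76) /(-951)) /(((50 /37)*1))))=-75257385000 /1591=-47301939.03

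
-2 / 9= -0.22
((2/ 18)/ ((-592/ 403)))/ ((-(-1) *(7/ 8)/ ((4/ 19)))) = -806/ 44289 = -0.02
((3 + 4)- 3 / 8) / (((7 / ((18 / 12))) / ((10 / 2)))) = 795 / 112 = 7.10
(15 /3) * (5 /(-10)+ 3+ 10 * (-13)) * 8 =-5100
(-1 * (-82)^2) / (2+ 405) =-6724 / 407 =-16.52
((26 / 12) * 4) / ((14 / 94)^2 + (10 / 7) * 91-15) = 28717 / 381126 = 0.08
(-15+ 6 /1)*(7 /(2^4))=-63 /16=-3.94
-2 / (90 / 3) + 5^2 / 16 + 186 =44999 / 240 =187.50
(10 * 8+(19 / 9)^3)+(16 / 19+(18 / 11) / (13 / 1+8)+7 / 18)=193505743 / 2133054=90.72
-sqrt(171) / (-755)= 3 * sqrt(19) / 755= 0.02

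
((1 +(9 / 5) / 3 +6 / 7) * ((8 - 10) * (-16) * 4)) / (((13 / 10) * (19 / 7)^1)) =22016 / 247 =89.13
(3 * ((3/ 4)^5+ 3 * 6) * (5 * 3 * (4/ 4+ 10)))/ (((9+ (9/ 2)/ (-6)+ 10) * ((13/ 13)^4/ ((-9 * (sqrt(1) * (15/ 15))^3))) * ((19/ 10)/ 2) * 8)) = -415985625/ 710144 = -585.78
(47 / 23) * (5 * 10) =2350 / 23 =102.17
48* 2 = 96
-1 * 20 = -20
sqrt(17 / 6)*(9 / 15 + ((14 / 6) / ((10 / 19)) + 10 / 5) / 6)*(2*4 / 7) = 3.22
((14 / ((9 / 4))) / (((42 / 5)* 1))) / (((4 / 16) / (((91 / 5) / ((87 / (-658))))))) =-958048 / 2349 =-407.85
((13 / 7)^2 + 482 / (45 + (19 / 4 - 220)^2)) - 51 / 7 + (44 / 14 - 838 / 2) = -15259695277 / 36360009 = -419.68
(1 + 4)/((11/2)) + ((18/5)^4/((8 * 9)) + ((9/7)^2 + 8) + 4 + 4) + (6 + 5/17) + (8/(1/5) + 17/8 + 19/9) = 29451101963/412335000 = 71.43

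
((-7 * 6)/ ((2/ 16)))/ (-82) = 168/ 41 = 4.10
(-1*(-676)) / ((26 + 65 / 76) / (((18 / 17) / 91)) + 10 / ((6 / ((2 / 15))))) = 102752 / 350859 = 0.29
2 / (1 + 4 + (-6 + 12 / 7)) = 14 / 5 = 2.80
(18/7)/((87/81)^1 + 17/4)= 1944/4025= 0.48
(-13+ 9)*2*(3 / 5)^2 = -2.88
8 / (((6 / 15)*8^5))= 5 / 8192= 0.00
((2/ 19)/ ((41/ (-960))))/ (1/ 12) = -23040/ 779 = -29.58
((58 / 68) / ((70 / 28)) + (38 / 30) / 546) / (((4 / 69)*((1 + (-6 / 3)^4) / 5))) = 1099975 / 631176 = 1.74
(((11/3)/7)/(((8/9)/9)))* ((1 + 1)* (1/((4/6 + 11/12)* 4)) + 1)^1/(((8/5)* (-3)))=-12375/8512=-1.45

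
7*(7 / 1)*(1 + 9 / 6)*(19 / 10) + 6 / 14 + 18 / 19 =124555 / 532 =234.13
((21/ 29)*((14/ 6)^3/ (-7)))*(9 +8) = -5831/ 261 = -22.34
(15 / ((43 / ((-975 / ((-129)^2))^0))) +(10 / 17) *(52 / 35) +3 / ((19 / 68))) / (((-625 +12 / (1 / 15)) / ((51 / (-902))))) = 3488253 / 2295549410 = 0.00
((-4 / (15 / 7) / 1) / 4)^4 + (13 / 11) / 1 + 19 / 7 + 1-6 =-4118248 / 3898125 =-1.06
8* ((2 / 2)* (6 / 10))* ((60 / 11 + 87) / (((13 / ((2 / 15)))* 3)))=5424 / 3575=1.52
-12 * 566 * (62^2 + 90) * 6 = -160318368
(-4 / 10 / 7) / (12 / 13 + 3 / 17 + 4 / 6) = -1326 / 40985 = -0.03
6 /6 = 1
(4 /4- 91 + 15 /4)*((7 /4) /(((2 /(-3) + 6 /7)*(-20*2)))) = 19.81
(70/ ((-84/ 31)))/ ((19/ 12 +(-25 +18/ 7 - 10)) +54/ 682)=739970/ 881263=0.84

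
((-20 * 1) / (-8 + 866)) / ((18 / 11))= -5 / 351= -0.01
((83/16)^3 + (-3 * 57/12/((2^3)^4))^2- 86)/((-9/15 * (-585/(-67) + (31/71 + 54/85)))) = -9695645121547375/1064050767167488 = -9.11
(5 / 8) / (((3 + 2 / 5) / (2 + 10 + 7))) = 475 / 136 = 3.49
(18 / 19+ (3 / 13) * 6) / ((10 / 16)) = 3.73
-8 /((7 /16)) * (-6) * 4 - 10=428.86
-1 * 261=-261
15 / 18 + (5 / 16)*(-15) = -185 / 48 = -3.85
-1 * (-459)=459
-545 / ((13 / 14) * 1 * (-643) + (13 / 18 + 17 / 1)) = 34335 / 36499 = 0.94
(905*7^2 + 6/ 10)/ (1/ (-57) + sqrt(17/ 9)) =121524/ 295 + 2308956*sqrt(17)/ 295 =32683.37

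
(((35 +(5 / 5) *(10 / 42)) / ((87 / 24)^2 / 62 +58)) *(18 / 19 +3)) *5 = 73408000 / 6144201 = 11.95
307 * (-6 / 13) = -1842 / 13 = -141.69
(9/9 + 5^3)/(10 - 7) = 42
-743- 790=-1533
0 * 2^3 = 0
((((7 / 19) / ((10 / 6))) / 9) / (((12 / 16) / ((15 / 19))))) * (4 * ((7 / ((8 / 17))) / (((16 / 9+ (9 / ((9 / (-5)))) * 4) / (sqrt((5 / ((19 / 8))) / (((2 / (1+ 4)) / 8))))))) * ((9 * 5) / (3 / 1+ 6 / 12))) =-321300 * sqrt(38) / 281219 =-7.04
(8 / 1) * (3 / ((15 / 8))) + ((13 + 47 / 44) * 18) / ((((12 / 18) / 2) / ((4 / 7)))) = 446.90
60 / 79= 0.76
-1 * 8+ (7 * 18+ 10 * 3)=148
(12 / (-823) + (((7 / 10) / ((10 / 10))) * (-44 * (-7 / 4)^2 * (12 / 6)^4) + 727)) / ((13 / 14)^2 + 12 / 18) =-1892662044 / 3699385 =-511.62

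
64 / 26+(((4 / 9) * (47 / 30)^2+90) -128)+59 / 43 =-37440644 / 1131975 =-33.08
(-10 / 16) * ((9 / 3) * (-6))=45 / 4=11.25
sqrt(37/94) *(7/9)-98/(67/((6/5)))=-588/335 + 7 *sqrt(3478)/846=-1.27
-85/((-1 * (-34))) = -2.50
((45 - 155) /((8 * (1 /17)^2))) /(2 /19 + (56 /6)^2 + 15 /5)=-2718045 /61708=-44.05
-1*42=-42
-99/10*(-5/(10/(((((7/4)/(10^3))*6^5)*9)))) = 1515591/2500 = 606.24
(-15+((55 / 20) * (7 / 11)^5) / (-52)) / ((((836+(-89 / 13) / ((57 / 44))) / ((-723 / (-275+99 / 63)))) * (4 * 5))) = -4394151571593 / 1839974434073600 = -0.00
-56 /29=-1.93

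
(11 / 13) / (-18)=-11 / 234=-0.05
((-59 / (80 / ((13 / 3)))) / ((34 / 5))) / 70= -767 / 114240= -0.01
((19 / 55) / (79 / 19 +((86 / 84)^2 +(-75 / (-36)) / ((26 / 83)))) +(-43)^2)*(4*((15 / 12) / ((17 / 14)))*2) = 29420810415332 / 1932109619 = 15227.30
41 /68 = 0.60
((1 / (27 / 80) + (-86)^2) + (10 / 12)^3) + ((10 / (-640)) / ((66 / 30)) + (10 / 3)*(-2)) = 5204579 / 704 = 7392.87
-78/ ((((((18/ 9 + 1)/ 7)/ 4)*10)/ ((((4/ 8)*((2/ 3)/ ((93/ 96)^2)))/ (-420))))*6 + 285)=6656/ 624355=0.01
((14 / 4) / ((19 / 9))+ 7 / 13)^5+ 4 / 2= 1562495616642573 / 29419463232224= 53.11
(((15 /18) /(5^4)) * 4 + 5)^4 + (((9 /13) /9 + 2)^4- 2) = 644.28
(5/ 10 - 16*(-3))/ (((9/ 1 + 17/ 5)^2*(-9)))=-2425/ 69192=-0.04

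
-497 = -497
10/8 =5/4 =1.25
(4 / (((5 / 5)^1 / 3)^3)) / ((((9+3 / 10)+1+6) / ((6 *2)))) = 12960 / 163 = 79.51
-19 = -19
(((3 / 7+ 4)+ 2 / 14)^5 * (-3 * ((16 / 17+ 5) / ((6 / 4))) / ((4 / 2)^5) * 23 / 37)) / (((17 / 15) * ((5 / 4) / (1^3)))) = -325.29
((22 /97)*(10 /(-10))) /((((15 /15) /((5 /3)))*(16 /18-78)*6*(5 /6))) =33 /33659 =0.00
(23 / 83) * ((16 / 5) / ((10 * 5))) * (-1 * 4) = -736 / 10375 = -0.07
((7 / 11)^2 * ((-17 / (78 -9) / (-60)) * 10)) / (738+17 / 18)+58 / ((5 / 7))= 15028777463 / 185083415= 81.20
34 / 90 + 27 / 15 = 98 / 45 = 2.18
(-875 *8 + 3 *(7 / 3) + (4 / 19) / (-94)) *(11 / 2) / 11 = -6244751 / 1786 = -3496.50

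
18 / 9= 2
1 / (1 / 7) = 7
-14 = -14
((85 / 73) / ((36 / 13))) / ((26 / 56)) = 595 / 657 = 0.91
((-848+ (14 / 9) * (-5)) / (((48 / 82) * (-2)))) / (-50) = -157891 / 10800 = -14.62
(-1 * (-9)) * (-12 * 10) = -1080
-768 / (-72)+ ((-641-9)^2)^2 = 535518750032 / 3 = 178506250010.67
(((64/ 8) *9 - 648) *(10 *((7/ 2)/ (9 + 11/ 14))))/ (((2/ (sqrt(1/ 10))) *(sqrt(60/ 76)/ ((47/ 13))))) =-221088 *sqrt(114)/ 1781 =-1325.42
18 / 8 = 9 / 4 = 2.25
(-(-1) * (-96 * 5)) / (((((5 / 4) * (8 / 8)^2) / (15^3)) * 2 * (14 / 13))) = -4212000 / 7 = -601714.29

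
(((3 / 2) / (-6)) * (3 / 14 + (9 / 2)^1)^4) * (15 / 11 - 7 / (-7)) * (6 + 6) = -8409258 / 2401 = -3502.40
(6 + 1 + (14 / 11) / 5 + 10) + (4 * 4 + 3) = 1994 / 55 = 36.25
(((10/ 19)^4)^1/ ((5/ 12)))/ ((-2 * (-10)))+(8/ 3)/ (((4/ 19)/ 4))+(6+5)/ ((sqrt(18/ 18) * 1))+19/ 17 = 417349042/ 6646371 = 62.79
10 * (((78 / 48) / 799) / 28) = 65 / 89488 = 0.00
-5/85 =-0.06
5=5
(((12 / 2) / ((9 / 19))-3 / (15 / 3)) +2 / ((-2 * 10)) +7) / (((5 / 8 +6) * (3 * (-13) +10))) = -2276 / 23055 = -0.10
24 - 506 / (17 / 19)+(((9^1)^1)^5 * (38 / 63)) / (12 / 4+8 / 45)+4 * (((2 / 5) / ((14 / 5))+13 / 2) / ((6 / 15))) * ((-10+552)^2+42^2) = 334250797184 / 17017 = 19642169.43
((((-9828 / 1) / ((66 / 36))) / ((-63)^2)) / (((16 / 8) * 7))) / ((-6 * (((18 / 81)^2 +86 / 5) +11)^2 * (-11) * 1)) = -1421550 / 776085235849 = -0.00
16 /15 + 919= 13801 /15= 920.07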